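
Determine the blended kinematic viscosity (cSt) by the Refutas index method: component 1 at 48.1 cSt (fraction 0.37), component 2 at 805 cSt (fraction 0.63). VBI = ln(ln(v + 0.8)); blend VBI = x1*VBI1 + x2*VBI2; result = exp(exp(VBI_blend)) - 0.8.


Refutas method: VBN_i = 14.534*ln(ln(visc_i + 0.8)) + 10.975, blended linearly by mass fraction; since VBN is linear in VBI_i = ln(ln(visc_i + 0.8)) and the fractions sum to 1, blend VBI directly: visc = exp(exp(VBI_blend)) - 0.8
VBI_1 = ln(ln(48.1 + 0.8)) = 1.35835
VBI_2 = ln(ln(805 + 0.8)) = 1.90089
VBI_blend = 0.37 * 1.35835 + 0.63 * 1.90089 = 1.70015
visc_blend = exp(exp(1.70015)) - 0.8 = 237.8

237.8 cSt


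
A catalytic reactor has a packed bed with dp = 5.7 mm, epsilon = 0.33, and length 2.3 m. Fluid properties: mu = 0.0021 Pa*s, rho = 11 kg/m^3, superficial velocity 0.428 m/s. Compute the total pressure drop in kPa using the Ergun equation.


dp = 5.7 mm = 0.0057 m
Viscous term = 150*0.0021*0.428*(1-0.33)^2 / (0.0057^2*0.33^3) = 51833.7
Inertial term = 1.75*11*0.428^2*(1-0.33) / (0.0057*0.33^3) = 11533.9
dP/L = 51833.7 + 11533.9 = 63367.6 Pa/m
dP = 63367.6 * 2.3 / 1000 = 145.7 kPa

145.7 kPa


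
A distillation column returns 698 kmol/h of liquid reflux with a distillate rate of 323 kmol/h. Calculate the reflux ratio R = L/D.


Reflux ratio definition: R = L / D (liquid returned / distillate withdrawn)
L = 698 kmol/h, D = 323 kmol/h
R = 698 / 323 = 2.161

2.161


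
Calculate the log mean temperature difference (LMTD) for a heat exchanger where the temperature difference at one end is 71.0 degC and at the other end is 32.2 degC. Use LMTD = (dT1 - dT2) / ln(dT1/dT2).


LMTD = (dT1 - dT2) / ln(dT1/dT2)
= (71.0 - 32.2) / ln(71.0 / 32.2) = 38.8 / 0.790713 = 49.07

49.07 degC


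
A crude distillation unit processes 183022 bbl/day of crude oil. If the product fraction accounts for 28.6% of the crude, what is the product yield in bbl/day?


Crude throughput = 183022 bbl/day
Fraction yield = 28.6%
yield = throughput * fraction / 100
yield = 183022 * 28.6 / 100 = 52344.292

52344.292 bbl/day


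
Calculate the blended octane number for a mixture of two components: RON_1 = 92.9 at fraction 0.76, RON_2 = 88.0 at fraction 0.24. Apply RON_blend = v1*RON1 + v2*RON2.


Linear blending: RON_blend = sum(vi * RONi)
Contribution 1: 0.76 * 92.9 = 70.604
Contribution 2: 0.24 * 88.0 = 21.12
RON_blend = 70.604 + 21.12 = 91.724

91.724


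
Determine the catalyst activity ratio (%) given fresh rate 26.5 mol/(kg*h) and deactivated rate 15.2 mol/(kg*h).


Activity (%) = (rate_used / rate_fresh) * 100
rate_used = 15.2, rate_fresh = 26.5
= (15.2 / 26.5) * 100
= 0.5736 * 100 = 57.36

57.36 %


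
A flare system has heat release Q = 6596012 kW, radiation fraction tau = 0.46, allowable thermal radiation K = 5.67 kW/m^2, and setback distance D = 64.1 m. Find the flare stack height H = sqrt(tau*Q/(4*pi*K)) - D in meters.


tau*Q/(4*pi*K) = 0.46 * 6596012 / (4 * pi * 5.67) = 42584
sqrt(42584) = 206.359
H = 206.359 - 64.1 = 142.3

142.3 m


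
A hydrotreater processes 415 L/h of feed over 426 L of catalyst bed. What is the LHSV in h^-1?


LHSV = volumetric feed rate / catalyst volume
= 415 L/h / 426 L
= 0.9742 h^-1

0.9742 h^-1


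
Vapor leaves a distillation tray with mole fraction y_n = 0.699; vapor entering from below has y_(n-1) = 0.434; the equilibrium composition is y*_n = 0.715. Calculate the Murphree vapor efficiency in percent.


Murphree vapor efficiency: EMV = (y_n - y_(n-1)) / (y*_n - y_(n-1)) * 100
EMV = (0.699 - 0.434) / (0.715 - 0.434) * 100 = 0.265 / 0.281 * 100 = 94.31

94.31 %


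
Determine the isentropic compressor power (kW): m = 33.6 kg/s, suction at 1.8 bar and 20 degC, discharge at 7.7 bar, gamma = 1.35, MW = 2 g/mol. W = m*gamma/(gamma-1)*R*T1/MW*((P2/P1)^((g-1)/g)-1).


Isentropic work: W = m*(gamma/(gamma-1))*(R*T1/MW)*((P2/P1)^((gamma-1)/gamma) - 1)
T1 = 20 + 273.15 = 293.15 K
Pressure ratio = 7.7 / 1.8 = 4.27778
Exponent = (1.35 - 1)/1.35 = 0.259259
(P2/P1)^exp - 1 = 4.27778^0.259259 - 1 = 0.457636
W = 33.6 * 1.35 / 0.35 * 8.314 * 293.15 / 2 * 0.457636 = 72280

72280 kW


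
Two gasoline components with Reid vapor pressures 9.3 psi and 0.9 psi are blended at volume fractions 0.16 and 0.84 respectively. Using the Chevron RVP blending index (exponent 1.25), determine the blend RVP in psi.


Chevron index: RVP_blend = (sum xi*RVPi^1.25)^(1/1.25)
RVP^1.25 terms: 0.16 * 9.3^1.25 + 0.84 * 0.9^1.25 = 3.33485
RVP_blend = 3.33485^(1/1.25) = 2.621

2.621 psi


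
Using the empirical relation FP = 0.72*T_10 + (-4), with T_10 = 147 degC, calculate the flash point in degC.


FP = 0.72 * 147 + (-4) = 101.84

101.84 degC


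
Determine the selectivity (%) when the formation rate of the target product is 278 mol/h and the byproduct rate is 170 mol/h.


Selectivity = desired / (desired + undesired) * 100
Total products = 278 + 170 = 448 mol/h
S = 278 / 448 * 100
= 0.6205 * 100
= 62.05 %

62.05 %


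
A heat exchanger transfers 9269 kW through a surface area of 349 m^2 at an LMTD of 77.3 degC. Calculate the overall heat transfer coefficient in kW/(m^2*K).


From Q = U*A*LMTD, U = Q / (A * LMTD)
U = 9269 / (349 * 77.3) = 9269 / 26977.7 = 0.3436

0.3436 kW/(m^2*K)


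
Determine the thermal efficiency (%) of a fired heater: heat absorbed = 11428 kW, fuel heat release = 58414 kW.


Furnace efficiency = Q_absorbed / Q_fuel * 100
= 11428 / 58414 * 100 = 19.56

19.56 %


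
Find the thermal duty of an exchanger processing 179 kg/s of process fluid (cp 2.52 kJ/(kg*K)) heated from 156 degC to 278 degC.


Q = m_dot * cp * delta_T
delta_T = 278 - 156 = 122 K
Q = 179 * 2.52 * 122
= 451.08 * 122
= 55031.76 kW

55031.76 kW


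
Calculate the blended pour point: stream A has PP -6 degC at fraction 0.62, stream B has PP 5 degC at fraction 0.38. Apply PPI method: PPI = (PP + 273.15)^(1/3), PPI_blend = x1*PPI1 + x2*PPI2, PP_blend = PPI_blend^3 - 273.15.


PPI_1 = (-6 + 273.15)^(1/3) = 6.440482
PPI_2 = (5 + 273.15)^(1/3) = 6.527693
PPI_blend = 0.62 * 6.440482 + 0.38 * 6.527693 = 6.473622
PP_blend = 6.473622^3 - 273.15 = 271.2951 - 273.15 = -1.85

-1.85 degC


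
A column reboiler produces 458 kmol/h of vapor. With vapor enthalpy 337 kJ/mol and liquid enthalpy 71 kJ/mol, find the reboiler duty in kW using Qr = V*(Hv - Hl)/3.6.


Qr = 458 * (337 - 71) / 3.6 = 458 * 266 / 3.6 = 33840

33840 kW


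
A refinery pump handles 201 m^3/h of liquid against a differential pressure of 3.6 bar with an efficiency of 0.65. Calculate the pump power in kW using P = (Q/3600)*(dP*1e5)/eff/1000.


Q = 201 / 3600 = 0.0558333 m^3/s
P = 0.0558333 * (3.6 * 1e5) / 0.65 / 1000 = 30.92

30.92 kW


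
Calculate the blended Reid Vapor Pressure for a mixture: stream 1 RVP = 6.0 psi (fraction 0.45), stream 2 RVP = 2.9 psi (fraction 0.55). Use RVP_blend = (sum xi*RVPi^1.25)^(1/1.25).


Chevron index: RVP_blend = (sum xi*RVPi^1.25)^(1/1.25)
RVP^1.25 terms: 0.45 * 6.0^1.25 + 0.55 * 2.9^1.25 = 6.30715
RVP_blend = 6.30715^(1/1.25) = 4.364

4.364 psi


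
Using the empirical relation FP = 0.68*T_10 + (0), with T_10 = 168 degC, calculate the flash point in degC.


FP = 0.68 * 168 + (0) = 114.24

114.24 degC


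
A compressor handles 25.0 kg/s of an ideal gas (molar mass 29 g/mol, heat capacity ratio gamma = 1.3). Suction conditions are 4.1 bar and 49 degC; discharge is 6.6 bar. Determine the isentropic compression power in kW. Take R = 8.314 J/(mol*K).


Isentropic work: W = m*(gamma/(gamma-1))*(R*T1/MW)*((P2/P1)^((gamma-1)/gamma) - 1)
T1 = 49 + 273.15 = 322.15 K
Pressure ratio = 6.6 / 4.1 = 1.60976
Exponent = (1.3 - 1)/1.3 = 0.230769
(P2/P1)^exp - 1 = 1.60976^0.230769 - 1 = 0.116128
W = 25.0 * 1.3 / 0.3 * 8.314 * 322.15 / 29 * 0.116128 = 1162

1162 kW


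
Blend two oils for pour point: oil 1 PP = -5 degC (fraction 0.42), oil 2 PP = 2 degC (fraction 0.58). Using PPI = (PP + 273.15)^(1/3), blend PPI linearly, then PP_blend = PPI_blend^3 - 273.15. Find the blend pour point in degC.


PPI_1 = (-5 + 273.15)^(1/3) = 6.448508
PPI_2 = (2 + 273.15)^(1/3) = 6.504139
PPI_blend = 0.42 * 6.448508 + 0.58 * 6.504139 = 6.480774
PP_blend = 6.480774^3 - 273.15 = 272.1953 - 273.15 = -0.95

-0.95 degC


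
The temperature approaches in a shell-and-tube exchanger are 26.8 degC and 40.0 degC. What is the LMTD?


LMTD = (dT1 - dT2) / ln(dT1/dT2)
= (26.8 - 40.0) / ln(26.8 / 40.0) = -13.2 / -0.400478 = 32.96

32.96 degC


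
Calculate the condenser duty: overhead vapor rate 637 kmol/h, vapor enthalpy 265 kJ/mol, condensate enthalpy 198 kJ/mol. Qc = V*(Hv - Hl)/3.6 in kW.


Qc = 637 * (265 - 198) / 3.6 = 637 * 67 / 3.6 = 11860

11860 kW


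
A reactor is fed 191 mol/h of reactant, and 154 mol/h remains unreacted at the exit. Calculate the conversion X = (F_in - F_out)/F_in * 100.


X = (F_in - F_out) / F_in * 100
Moles reacted = 191 - 154 = 37
X = 37 / 191 * 100
= 0.1937 * 100
= 19.37 %

19.37 %


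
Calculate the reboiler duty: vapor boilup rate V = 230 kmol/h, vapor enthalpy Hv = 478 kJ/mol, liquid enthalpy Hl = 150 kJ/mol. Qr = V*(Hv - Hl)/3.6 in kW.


Qr = 230 * (478 - 150) / 3.6 = 230 * 328 / 3.6 = 20960

20960 kW


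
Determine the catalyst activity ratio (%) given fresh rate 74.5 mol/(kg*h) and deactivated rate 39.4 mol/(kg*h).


Activity (%) = (rate_used / rate_fresh) * 100
rate_used = 39.4, rate_fresh = 74.5
= (39.4 / 74.5) * 100
= 0.5289 * 100 = 52.89

52.89 %


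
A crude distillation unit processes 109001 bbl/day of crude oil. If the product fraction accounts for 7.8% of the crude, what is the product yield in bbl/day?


Crude throughput = 109001 bbl/day
Fraction yield = 7.8%
yield = throughput * fraction / 100
yield = 109001 * 7.8 / 100 = 8502.078

8502.078 bbl/day


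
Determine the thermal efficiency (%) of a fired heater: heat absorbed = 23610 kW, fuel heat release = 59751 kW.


Furnace efficiency = Q_absorbed / Q_fuel * 100
= 23610 / 59751 * 100 = 39.51

39.51 %


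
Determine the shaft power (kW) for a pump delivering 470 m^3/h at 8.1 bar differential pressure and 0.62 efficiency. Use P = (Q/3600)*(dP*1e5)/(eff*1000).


Q = 470 / 3600 = 0.130556 m^3/s
P = 0.130556 * (8.1 * 1e5) / 0.62 / 1000 = 170.6

170.6 kW


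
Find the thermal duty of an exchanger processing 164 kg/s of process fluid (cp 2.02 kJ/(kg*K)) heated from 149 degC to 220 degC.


Q = m_dot * cp * delta_T
delta_T = 220 - 149 = 71 K
Q = 164 * 2.02 * 71
= 331.28 * 71
= 23520.88 kW

23520.88 kW


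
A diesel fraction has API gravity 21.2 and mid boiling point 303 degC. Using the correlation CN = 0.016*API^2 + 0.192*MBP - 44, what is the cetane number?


CN = 0.016 * 21.2^2 + 0.192 * 303 - 44
CN = 7.19104 + 58.176 - 44 = 21.36704

21.36704


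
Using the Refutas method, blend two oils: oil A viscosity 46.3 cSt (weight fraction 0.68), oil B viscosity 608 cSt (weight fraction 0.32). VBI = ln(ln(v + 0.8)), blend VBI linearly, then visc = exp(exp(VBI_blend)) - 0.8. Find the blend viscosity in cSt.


Refutas method: VBN_i = 14.534*ln(ln(visc_i + 0.8)) + 10.975, blended linearly by mass fraction; since VBN is linear in VBI_i = ln(ln(visc_i + 0.8)) and the fractions sum to 1, blend VBI directly: visc = exp(exp(VBI_blend)) - 0.8
VBI_1 = ln(ln(46.3 + 0.8)) = 1.34866
VBI_2 = ln(ln(608 + 0.8)) = 1.85809
VBI_blend = 0.68 * 1.34866 + 0.32 * 1.85809 = 1.51168
visc_blend = exp(exp(1.51168)) - 0.8 = 92.36

92.36 cSt


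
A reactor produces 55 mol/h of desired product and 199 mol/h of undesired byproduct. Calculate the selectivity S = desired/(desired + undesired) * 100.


Selectivity = desired / (desired + undesired) * 100
Total products = 55 + 199 = 254 mol/h
S = 55 / 254 * 100
= 0.2165 * 100
= 21.65 %

21.65 %


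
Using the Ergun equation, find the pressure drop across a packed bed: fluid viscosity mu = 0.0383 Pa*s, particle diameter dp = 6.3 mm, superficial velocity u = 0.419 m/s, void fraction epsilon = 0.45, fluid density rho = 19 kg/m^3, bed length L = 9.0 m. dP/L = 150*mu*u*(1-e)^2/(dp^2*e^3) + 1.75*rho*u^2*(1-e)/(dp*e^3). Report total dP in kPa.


dp = 6.3 mm = 0.0063 m
Viscous term = 150*0.0383*0.419*(1-0.45)^2 / (0.0063^2*0.45^3) = 201331
Inertial term = 1.75*19*0.419^2*(1-0.45) / (0.0063*0.45^3) = 5592.48
dP/L = 201331 + 5592.48 = 206923 Pa/m
dP = 206923 * 9.0 / 1000 = 1862 kPa

1862 kPa


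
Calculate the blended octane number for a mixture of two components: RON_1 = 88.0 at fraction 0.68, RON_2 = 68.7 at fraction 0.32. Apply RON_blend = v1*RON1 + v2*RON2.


Linear blending: RON_blend = sum(vi * RONi)
Contribution 1: 0.68 * 88.0 = 59.84
Contribution 2: 0.32 * 68.7 = 21.984
RON_blend = 59.84 + 21.984 = 81.824

81.824


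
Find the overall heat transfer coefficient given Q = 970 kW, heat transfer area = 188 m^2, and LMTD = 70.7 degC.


From Q = U*A*LMTD, U = Q / (A * LMTD)
U = 970 / (188 * 70.7) = 970 / 13291.6 = 0.07298

0.07298 kW/(m^2*K)


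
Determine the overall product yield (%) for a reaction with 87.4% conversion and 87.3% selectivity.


Overall yield = conversion (%) * selectivity (%) / 100
Conversion = 87.4%, Selectivity = 87.3%
Y = 87.4 * 87.3 / 100
= 76.3002 %

76.3002 %


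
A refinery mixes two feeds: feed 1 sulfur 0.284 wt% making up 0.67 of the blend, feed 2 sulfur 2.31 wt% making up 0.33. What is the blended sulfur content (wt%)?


Linear sulfur blending: S_blend = x1*S1 + x2*S2
Contribution 1: 0.67 * 0.284 = 0.19028 wt%
Contribution 2: 0.33 * 2.31 = 0.7623 wt%
S_blend = 0.19028 + 0.7623 = 0.95258

0.95258 wt%


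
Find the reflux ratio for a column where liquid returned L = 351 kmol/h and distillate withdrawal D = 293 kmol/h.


Reflux ratio definition: R = L / D (liquid returned / distillate withdrawn)
L = 351 kmol/h, D = 293 kmol/h
R = 351 / 293 = 1.198

1.198


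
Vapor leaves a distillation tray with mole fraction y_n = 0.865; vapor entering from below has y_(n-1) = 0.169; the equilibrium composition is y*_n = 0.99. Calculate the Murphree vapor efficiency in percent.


Murphree vapor efficiency: EMV = (y_n - y_(n-1)) / (y*_n - y_(n-1)) * 100
EMV = (0.865 - 0.169) / (0.99 - 0.169) * 100 = 0.696 / 0.821 * 100 = 84.77

84.77 %


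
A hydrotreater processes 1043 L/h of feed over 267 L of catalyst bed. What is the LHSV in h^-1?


LHSV = volumetric feed rate / catalyst volume
= 1043 L/h / 267 L
= 3.906 h^-1

3.906 h^-1


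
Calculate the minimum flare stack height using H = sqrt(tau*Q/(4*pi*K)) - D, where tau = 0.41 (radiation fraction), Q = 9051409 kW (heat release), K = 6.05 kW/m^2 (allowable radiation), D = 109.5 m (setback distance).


tau*Q/(4*pi*K) = 0.41 * 9051409 / (4 * pi * 6.05) = 48812.9
sqrt(48812.9) = 220.936
H = 220.936 - 109.5 = 111.4

111.4 m


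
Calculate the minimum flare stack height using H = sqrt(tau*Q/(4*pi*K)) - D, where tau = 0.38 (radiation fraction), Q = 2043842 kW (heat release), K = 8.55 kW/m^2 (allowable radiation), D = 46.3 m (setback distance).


tau*Q/(4*pi*K) = 0.38 * 2043842 / (4 * pi * 8.55) = 7228.61
sqrt(7228.61) = 85.0212
H = 85.0212 - 46.3 = 38.72

38.72 m


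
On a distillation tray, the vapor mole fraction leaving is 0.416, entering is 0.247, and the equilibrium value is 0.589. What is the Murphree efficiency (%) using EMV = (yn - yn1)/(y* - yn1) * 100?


Murphree vapor efficiency: EMV = (y_n - y_(n-1)) / (y*_n - y_(n-1)) * 100
EMV = (0.416 - 0.247) / (0.589 - 0.247) * 100 = 0.169 / 0.342 * 100 = 49.42

49.42 %


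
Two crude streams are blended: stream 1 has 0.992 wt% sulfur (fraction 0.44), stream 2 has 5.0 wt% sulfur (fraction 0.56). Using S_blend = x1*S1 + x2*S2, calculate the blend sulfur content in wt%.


Linear sulfur blending: S_blend = x1*S1 + x2*S2
Contribution 1: 0.44 * 0.992 = 0.43648 wt%
Contribution 2: 0.56 * 5.0 = 2.8 wt%
S_blend = 0.43648 + 2.8 = 3.23648

3.23648 wt%


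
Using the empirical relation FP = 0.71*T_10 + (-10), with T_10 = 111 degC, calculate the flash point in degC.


FP = 0.71 * 111 + (-10) = 68.81

68.81 degC


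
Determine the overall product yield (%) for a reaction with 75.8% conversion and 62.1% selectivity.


Overall yield = conversion (%) * selectivity (%) / 100
Conversion = 75.8%, Selectivity = 62.1%
Y = 75.8 * 62.1 / 100
= 47.0718 %

47.0718 %


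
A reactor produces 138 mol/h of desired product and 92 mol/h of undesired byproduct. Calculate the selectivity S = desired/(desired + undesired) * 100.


Selectivity = desired / (desired + undesired) * 100
Total products = 138 + 92 = 230 mol/h
S = 138 / 230 * 100
= 0.6000 * 100
= 60.00 %

60.00 %


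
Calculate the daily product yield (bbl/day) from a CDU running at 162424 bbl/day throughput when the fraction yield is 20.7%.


Crude throughput = 162424 bbl/day
Fraction yield = 20.7%
yield = throughput * fraction / 100
yield = 162424 * 20.7 / 100 = 33621.768

33621.768 bbl/day


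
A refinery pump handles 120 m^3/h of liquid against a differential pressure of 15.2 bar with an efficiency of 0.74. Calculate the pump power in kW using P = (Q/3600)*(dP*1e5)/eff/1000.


Q = 120 / 3600 = 0.0333333 m^3/s
P = 0.0333333 * (15.2 * 1e5) / 0.74 / 1000 = 68.47

68.47 kW


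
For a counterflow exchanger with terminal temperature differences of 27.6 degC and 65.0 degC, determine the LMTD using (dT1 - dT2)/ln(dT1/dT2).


LMTD = (dT1 - dT2) / ln(dT1/dT2)
= (27.6 - 65.0) / ln(27.6 / 65.0) = -37.4 / -0.856571 = 43.66

43.66 degC


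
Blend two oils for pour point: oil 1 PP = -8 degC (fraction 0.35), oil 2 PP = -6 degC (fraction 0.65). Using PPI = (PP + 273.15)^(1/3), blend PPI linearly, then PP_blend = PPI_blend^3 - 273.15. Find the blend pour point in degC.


PPI_1 = (-8 + 273.15)^(1/3) = 6.42437
PPI_2 = (-6 + 273.15)^(1/3) = 6.440482
PPI_blend = 0.35 * 6.42437 + 0.65 * 6.440482 = 6.434843
PP_blend = 6.434843^3 - 273.15 = 266.4489 - 273.15 = -6.7

-6.7 degC


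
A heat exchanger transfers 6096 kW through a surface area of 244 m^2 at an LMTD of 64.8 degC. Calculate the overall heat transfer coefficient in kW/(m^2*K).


From Q = U*A*LMTD, U = Q / (A * LMTD)
U = 6096 / (244 * 64.8) = 6096 / 15811.2 = 0.3855

0.3855 kW/(m^2*K)


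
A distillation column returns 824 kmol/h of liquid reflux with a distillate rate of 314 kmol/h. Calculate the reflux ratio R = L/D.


Reflux ratio definition: R = L / D (liquid returned / distillate withdrawn)
L = 824 kmol/h, D = 314 kmol/h
R = 824 / 314 = 2.624

2.624


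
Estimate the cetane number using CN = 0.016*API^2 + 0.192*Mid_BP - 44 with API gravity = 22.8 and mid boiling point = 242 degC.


CN = 0.016 * 22.8^2 + 0.192 * 242 - 44
CN = 8.31744 + 46.464 - 44 = 10.78144

10.78144


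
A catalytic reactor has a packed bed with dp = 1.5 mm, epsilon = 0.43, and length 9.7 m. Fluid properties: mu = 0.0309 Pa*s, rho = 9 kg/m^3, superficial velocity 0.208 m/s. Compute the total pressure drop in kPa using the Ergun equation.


dp = 1.5 mm = 0.0015 m
Viscous term = 150*0.0309*0.208*(1-0.43)^2 / (0.0015^2*0.43^3) = 1750950
Inertial term = 1.75*9*0.208^2*(1-0.43) / (0.0015*0.43^3) = 3256.76
dP/L = 1750950 + 3256.76 = 1754210 Pa/m
dP = 1754210 * 9.7 / 1000 = 17020 kPa

17020 kPa


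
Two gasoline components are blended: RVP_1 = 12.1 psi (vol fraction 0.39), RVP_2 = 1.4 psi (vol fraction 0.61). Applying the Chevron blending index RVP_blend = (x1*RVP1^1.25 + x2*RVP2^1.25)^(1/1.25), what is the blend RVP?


Chevron index: RVP_blend = (sum xi*RVPi^1.25)^(1/1.25)
RVP^1.25 terms: 0.39 * 12.1^1.25 + 0.61 * 1.4^1.25 = 9.73023
RVP_blend = 9.73023^(1/1.25) = 6.173

6.173 psi


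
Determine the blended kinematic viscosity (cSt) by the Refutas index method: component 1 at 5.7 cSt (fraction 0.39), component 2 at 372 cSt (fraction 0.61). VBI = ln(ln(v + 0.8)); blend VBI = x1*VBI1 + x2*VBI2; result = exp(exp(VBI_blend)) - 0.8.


Refutas method: VBN_i = 14.534*ln(ln(visc_i + 0.8)) + 10.975, blended linearly by mass fraction; since VBN is linear in VBI_i = ln(ln(visc_i + 0.8)) and the fractions sum to 1, blend VBI directly: visc = exp(exp(VBI_blend)) - 0.8
VBI_1 = ln(ln(5.7 + 0.8)) = 0.626902
VBI_2 = ln(ln(372 + 0.8)) = 1.77851
VBI_blend = 0.39 * 0.626902 + 0.61 * 1.77851 = 1.32938
visc_blend = exp(exp(1.32938)) - 0.8 = 42.96

42.96 cSt


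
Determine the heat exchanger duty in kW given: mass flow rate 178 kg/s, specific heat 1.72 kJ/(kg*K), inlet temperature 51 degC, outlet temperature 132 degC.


Q = m_dot * cp * delta_T
delta_T = 132 - 51 = 81 K
Q = 178 * 1.72 * 81
= 306.16 * 81
= 24798.96 kW

24798.96 kW


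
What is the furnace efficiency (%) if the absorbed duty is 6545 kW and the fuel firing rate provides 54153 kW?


Furnace efficiency = Q_absorbed / Q_fuel * 100
= 6545 / 54153 * 100 = 12.09

12.09 %


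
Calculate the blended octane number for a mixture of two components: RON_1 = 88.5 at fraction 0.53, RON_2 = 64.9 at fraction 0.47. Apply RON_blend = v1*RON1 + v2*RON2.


Linear blending: RON_blend = sum(vi * RONi)
Contribution 1: 0.53 * 88.5 = 46.905
Contribution 2: 0.47 * 64.9 = 30.503
RON_blend = 46.905 + 30.503 = 77.408

77.408


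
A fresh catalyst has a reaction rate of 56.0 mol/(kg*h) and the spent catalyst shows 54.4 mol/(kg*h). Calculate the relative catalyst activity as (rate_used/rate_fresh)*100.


Activity (%) = (rate_used / rate_fresh) * 100
rate_used = 54.4, rate_fresh = 56.0
= (54.4 / 56.0) * 100
= 0.9714 * 100 = 97.14

97.14 %


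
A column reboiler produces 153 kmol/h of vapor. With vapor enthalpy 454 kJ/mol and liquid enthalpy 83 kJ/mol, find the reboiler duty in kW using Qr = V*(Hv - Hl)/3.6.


Qr = 153 * (454 - 83) / 3.6 = 153 * 371 / 3.6 = 15770

15770 kW


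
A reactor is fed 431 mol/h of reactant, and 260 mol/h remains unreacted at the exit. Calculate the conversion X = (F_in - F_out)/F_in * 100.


X = (F_in - F_out) / F_in * 100
Moles reacted = 431 - 260 = 171
X = 171 / 431 * 100
= 0.3968 * 100
= 39.68 %

39.68 %


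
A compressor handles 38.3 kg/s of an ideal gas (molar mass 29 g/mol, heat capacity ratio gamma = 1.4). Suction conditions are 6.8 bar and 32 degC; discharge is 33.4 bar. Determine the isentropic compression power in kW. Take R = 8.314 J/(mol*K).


Isentropic work: W = m*(gamma/(gamma-1))*(R*T1/MW)*((P2/P1)^((gamma-1)/gamma) - 1)
T1 = 32 + 273.15 = 305.15 K
Pressure ratio = 33.4 / 6.8 = 4.91176
Exponent = (1.4 - 1)/1.4 = 0.285714
(P2/P1)^exp - 1 = 4.91176^0.285714 - 1 = 0.575782
W = 38.3 * 1.4 / 0.4 * 8.314 * 305.15 / 29 * 0.575782 = 6752

6752 kW


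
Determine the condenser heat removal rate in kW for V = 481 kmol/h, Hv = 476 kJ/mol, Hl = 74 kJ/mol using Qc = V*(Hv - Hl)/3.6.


Qc = 481 * (476 - 74) / 3.6 = 481 * 402 / 3.6 = 53710

53710 kW


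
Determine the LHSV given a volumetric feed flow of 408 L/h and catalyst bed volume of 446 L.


LHSV = volumetric feed rate / catalyst volume
= 408 L/h / 446 L
= 0.9148 h^-1

0.9148 h^-1


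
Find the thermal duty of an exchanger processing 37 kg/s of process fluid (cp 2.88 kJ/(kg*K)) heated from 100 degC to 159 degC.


Q = m_dot * cp * delta_T
delta_T = 159 - 100 = 59 K
Q = 37 * 2.88 * 59
= 106.56 * 59
= 6287.04 kW

6287.04 kW


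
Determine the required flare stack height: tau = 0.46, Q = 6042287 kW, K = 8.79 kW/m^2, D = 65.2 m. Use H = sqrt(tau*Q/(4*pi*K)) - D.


tau*Q/(4*pi*K) = 0.46 * 6042287 / (4 * pi * 8.79) = 25162.9
sqrt(25162.9) = 158.628
H = 158.628 - 65.2 = 93.43

93.43 m


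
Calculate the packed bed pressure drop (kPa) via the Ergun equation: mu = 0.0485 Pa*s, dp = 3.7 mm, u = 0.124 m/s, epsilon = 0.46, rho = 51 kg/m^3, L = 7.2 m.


dp = 3.7 mm = 0.0037 m
Viscous term = 150*0.0485*0.124*(1-0.46)^2 / (0.0037^2*0.46^3) = 197408
Inertial term = 1.75*51*0.124^2*(1-0.46) / (0.0037*0.46^3) = 2057.64
dP/L = 197408 + 2057.64 = 199466 Pa/m
dP = 199466 * 7.2 / 1000 = 1436 kPa

1436 kPa


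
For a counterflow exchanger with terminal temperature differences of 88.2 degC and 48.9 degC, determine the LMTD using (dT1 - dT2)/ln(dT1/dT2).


LMTD = (dT1 - dT2) / ln(dT1/dT2)
= (88.2 - 48.9) / ln(88.2 / 48.9) = 39.3 / 0.58983 = 66.63

66.63 degC


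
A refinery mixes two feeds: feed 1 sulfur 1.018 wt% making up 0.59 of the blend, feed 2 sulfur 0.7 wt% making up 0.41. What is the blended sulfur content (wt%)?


Linear sulfur blending: S_blend = x1*S1 + x2*S2
Contribution 1: 0.59 * 1.018 = 0.60062 wt%
Contribution 2: 0.41 * 0.7 = 0.287 wt%
S_blend = 0.60062 + 0.287 = 0.88762

0.88762 wt%


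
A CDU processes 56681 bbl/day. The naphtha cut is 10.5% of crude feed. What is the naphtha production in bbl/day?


Crude throughput = 56681 bbl/day
Fraction yield = 10.5%
yield = throughput * fraction / 100
yield = 56681 * 10.5 / 100 = 5951.505

5951.505 bbl/day


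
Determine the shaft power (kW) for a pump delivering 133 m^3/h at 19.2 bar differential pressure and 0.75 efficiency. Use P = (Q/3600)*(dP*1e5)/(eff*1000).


Q = 133 / 3600 = 0.0369444 m^3/s
P = 0.0369444 * (19.2 * 1e5) / 0.75 / 1000 = 94.58

94.58 kW


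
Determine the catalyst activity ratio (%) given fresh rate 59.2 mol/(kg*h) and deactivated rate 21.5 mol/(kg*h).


Activity (%) = (rate_used / rate_fresh) * 100
rate_used = 21.5, rate_fresh = 59.2
= (21.5 / 59.2) * 100
= 0.3632 * 100 = 36.32

36.32 %


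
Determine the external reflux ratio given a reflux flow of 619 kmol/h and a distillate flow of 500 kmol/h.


Reflux ratio definition: R = L / D (liquid returned / distillate withdrawn)
L = 619 kmol/h, D = 500 kmol/h
R = 619 / 500 = 1.238

1.238


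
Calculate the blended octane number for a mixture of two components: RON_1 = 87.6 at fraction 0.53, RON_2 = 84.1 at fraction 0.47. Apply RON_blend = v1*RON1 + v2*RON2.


Linear blending: RON_blend = sum(vi * RONi)
Contribution 1: 0.53 * 87.6 = 46.428
Contribution 2: 0.47 * 84.1 = 39.527
RON_blend = 46.428 + 39.527 = 85.955

85.955


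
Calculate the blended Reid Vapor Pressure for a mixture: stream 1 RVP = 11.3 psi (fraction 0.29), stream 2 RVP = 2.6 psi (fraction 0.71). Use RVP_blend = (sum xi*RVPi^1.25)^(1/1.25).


Chevron index: RVP_blend = (sum xi*RVPi^1.25)^(1/1.25)
RVP^1.25 terms: 0.29 * 11.3^1.25 + 0.71 * 2.6^1.25 = 8.35232
RVP_blend = 8.35232^(1/1.25) = 5.463

5.463 psi


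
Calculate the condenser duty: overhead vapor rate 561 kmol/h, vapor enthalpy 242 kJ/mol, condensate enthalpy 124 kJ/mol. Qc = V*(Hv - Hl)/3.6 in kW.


Qc = 561 * (242 - 124) / 3.6 = 561 * 118 / 3.6 = 18390

18390 kW


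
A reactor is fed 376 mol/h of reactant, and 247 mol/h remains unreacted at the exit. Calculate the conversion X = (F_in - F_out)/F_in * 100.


X = (F_in - F_out) / F_in * 100
Moles reacted = 376 - 247 = 129
X = 129 / 376 * 100
= 0.3431 * 100
= 34.31 %

34.31 %


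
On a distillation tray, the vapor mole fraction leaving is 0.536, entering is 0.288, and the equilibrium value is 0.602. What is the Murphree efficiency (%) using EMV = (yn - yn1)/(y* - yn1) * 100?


Murphree vapor efficiency: EMV = (y_n - y_(n-1)) / (y*_n - y_(n-1)) * 100
EMV = (0.536 - 0.288) / (0.602 - 0.288) * 100 = 0.248 / 0.314 * 100 = 78.98

78.98 %


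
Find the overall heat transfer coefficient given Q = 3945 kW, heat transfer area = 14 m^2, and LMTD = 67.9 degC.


From Q = U*A*LMTD, U = Q / (A * LMTD)
U = 3945 / (14 * 67.9) = 3945 / 950.6 = 4.150

4.150 kW/(m^2*K)


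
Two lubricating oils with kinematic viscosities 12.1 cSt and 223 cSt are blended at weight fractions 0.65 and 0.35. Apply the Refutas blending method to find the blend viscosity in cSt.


Refutas method: VBN_i = 14.534*ln(ln(visc_i + 0.8)) + 10.975, blended linearly by mass fraction; since VBN is linear in VBI_i = ln(ln(visc_i + 0.8)) and the fractions sum to 1, blend VBI directly: visc = exp(exp(VBI_blend)) - 0.8
VBI_1 = ln(ln(12.1 + 0.8)) = 0.938924
VBI_2 = ln(ln(223 + 0.8)) = 1.68839
VBI_blend = 0.65 * 0.938924 + 0.35 * 1.68839 = 1.20124
visc_blend = exp(exp(1.20124)) - 0.8 = 26.98

26.98 cSt


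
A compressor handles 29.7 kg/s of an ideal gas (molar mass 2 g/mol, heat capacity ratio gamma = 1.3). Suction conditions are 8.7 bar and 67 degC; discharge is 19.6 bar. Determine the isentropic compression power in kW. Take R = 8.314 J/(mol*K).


Isentropic work: W = m*(gamma/(gamma-1))*(R*T1/MW)*((P2/P1)^((gamma-1)/gamma) - 1)
T1 = 67 + 273.15 = 340.15 K
Pressure ratio = 19.6 / 8.7 = 2.25287
Exponent = (1.3 - 1)/1.3 = 0.230769
(P2/P1)^exp - 1 = 2.25287^0.230769 - 1 = 0.206148
W = 29.7 * 1.3 / 0.3 * 8.314 * 340.15 / 2 * 0.206148 = 37520

37520 kW


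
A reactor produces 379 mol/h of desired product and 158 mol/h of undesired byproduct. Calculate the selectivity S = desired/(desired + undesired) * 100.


Selectivity = desired / (desired + undesired) * 100
Total products = 379 + 158 = 537 mol/h
S = 379 / 537 * 100
= 0.7058 * 100
= 70.58 %

70.58 %


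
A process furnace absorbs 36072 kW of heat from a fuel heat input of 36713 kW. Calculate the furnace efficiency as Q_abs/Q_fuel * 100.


Furnace efficiency = Q_absorbed / Q_fuel * 100
= 36072 / 36713 * 100 = 98.25

98.25 %


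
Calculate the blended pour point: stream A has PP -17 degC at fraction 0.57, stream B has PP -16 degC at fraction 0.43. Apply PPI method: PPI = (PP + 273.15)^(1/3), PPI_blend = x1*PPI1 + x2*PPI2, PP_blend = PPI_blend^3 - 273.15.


PPI_1 = (-17 + 273.15)^(1/3) = 6.350844
PPI_2 = (-16 + 273.15)^(1/3) = 6.359098
PPI_blend = 0.57 * 6.350844 + 0.43 * 6.359098 = 6.354393
PP_blend = 6.354393^3 - 273.15 = 256.5797 - 273.15 = -16.57

-16.57 degC


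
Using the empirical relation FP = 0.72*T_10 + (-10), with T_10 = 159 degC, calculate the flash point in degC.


FP = 0.72 * 159 + (-10) = 104.48

104.48 degC


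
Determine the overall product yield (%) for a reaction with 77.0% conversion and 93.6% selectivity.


Overall yield = conversion (%) * selectivity (%) / 100
Conversion = 77.0%, Selectivity = 93.6%
Y = 77.0 * 93.6 / 100
= 72.072 %

72.072 %


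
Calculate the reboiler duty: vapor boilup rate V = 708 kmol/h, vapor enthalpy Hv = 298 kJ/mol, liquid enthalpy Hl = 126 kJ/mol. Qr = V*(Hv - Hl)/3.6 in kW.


Qr = 708 * (298 - 126) / 3.6 = 708 * 172 / 3.6 = 33830

33830 kW


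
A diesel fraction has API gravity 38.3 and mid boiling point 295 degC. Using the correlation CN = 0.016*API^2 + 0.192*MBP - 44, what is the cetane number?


CN = 0.016 * 38.3^2 + 0.192 * 295 - 44
CN = 23.47024 + 56.64 - 44 = 36.11024

36.11024


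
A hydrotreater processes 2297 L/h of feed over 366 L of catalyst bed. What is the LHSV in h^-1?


LHSV = volumetric feed rate / catalyst volume
= 2297 L/h / 366 L
= 6.276 h^-1

6.276 h^-1


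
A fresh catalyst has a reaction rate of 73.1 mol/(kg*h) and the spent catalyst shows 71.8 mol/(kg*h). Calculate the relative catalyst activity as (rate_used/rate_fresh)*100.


Activity (%) = (rate_used / rate_fresh) * 100
rate_used = 71.8, rate_fresh = 73.1
= (71.8 / 73.1) * 100
= 0.9822 * 100 = 98.22

98.22 %


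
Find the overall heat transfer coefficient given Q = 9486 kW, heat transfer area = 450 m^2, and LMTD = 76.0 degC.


From Q = U*A*LMTD, U = Q / (A * LMTD)
U = 9486 / (450 * 76.0) = 9486 / 34200 = 0.2774

0.2774 kW/(m^2*K)


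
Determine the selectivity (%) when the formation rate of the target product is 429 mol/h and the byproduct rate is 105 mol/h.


Selectivity = desired / (desired + undesired) * 100
Total products = 429 + 105 = 534 mol/h
S = 429 / 534 * 100
= 0.8034 * 100
= 80.34 %

80.34 %


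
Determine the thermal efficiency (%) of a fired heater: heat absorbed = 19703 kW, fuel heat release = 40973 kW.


Furnace efficiency = Q_absorbed / Q_fuel * 100
= 19703 / 40973 * 100 = 48.09

48.09 %


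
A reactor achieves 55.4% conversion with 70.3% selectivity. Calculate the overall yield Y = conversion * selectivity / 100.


Overall yield = conversion (%) * selectivity (%) / 100
Conversion = 55.4%, Selectivity = 70.3%
Y = 55.4 * 70.3 / 100
= 38.9462 %

38.9462 %


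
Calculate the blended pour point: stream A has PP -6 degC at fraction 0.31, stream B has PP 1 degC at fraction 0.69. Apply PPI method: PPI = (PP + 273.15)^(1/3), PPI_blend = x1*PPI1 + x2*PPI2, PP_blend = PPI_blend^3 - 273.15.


PPI_1 = (-6 + 273.15)^(1/3) = 6.440482
PPI_2 = (1 + 273.15)^(1/3) = 6.49625
PPI_blend = 0.31 * 6.440482 + 0.69 * 6.49625 = 6.478962
PP_blend = 6.478962^3 - 273.15 = 271.9671 - 273.15 = -1.18

-1.18 degC


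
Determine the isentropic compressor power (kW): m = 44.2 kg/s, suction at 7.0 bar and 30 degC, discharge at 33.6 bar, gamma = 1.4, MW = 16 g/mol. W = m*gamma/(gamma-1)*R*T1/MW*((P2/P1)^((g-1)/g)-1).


Isentropic work: W = m*(gamma/(gamma-1))*(R*T1/MW)*((P2/P1)^((gamma-1)/gamma) - 1)
T1 = 30 + 273.15 = 303.15 K
Pressure ratio = 33.6 / 7.0 = 4.8
Exponent = (1.4 - 1)/1.4 = 0.285714
(P2/P1)^exp - 1 = 4.8^0.285714 - 1 = 0.565453
W = 44.2 * 1.4 / 0.4 * 8.314 * 303.15 / 16 * 0.565453 = 13780

13780 kW


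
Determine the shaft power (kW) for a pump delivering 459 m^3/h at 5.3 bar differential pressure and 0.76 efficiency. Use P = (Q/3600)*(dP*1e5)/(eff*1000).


Q = 459 / 3600 = 0.1275 m^3/s
P = 0.1275 * (5.3 * 1e5) / 0.76 / 1000 = 88.91

88.91 kW


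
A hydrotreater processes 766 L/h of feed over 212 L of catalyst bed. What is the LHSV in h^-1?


LHSV = volumetric feed rate / catalyst volume
= 766 L/h / 212 L
= 3.613 h^-1

3.613 h^-1


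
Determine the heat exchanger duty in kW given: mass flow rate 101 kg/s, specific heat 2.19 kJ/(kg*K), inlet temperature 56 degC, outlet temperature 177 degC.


Q = m_dot * cp * delta_T
delta_T = 177 - 56 = 121 K
Q = 101 * 2.19 * 121
= 221.19 * 121
= 26763.99 kW

26763.99 kW


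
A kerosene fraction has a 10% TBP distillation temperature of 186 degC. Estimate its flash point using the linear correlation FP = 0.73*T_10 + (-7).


FP = 0.73 * 186 + (-7) = 128.78

128.78 degC


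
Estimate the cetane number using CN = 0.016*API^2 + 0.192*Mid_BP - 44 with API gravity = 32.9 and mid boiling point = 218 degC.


CN = 0.016 * 32.9^2 + 0.192 * 218 - 44
CN = 17.31856 + 41.856 - 44 = 15.17456

15.17456


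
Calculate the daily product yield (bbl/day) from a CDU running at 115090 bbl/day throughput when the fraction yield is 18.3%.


Crude throughput = 115090 bbl/day
Fraction yield = 18.3%
yield = throughput * fraction / 100
yield = 115090 * 18.3 / 100 = 21061.47

21061.47 bbl/day


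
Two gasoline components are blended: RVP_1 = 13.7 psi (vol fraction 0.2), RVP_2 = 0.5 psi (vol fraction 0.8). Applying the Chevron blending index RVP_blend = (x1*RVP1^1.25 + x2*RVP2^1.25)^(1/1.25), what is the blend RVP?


Chevron index: RVP_blend = (sum xi*RVPi^1.25)^(1/1.25)
RVP^1.25 terms: 0.2 * 13.7^1.25 + 0.8 * 0.5^1.25 = 5.60782
RVP_blend = 5.60782^(1/1.25) = 3.972

3.972 psi


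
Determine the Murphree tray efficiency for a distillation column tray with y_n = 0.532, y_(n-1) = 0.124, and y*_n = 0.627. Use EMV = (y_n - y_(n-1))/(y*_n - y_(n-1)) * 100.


Murphree vapor efficiency: EMV = (y_n - y_(n-1)) / (y*_n - y_(n-1)) * 100
EMV = (0.532 - 0.124) / (0.627 - 0.124) * 100 = 0.408 / 0.503 * 100 = 81.11

81.11 %


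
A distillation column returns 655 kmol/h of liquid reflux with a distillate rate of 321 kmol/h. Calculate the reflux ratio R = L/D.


Reflux ratio definition: R = L / D (liquid returned / distillate withdrawn)
L = 655 kmol/h, D = 321 kmol/h
R = 655 / 321 = 2.040

2.040


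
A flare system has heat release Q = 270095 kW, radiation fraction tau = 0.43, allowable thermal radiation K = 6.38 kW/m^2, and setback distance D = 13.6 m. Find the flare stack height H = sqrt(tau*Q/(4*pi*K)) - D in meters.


tau*Q/(4*pi*K) = 0.43 * 270095 / (4 * pi * 6.38) = 1448.62
sqrt(1448.62) = 38.0607
H = 38.0607 - 13.6 = 24.46

24.46 m


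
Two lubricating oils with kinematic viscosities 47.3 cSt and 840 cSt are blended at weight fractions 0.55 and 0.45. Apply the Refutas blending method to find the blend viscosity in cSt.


Refutas method: VBN_i = 14.534*ln(ln(visc_i + 0.8)) + 10.975, blended linearly by mass fraction; since VBN is linear in VBI_i = ln(ln(visc_i + 0.8)) and the fractions sum to 1, blend VBI directly: visc = exp(exp(VBI_blend)) - 0.8
VBI_1 = ln(ln(47.3 + 0.8)) = 1.3541
VBI_2 = ln(ln(840 + 0.8)) = 1.90722
VBI_blend = 0.55 * 1.3541 + 0.45 * 1.90722 = 1.603
visc_blend = exp(exp(1.603)) - 0.8 = 142.9

142.9 cSt


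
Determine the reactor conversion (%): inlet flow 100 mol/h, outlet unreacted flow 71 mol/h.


X = (F_in - F_out) / F_in * 100
Moles reacted = 100 - 71 = 29
X = 29 / 100 * 100
= 0.2900 * 100
= 29.00 %

29.00 %


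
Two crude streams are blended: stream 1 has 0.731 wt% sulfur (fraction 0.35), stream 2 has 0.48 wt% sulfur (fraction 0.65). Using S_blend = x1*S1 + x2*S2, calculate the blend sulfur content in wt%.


Linear sulfur blending: S_blend = x1*S1 + x2*S2
Contribution 1: 0.35 * 0.731 = 0.25585 wt%
Contribution 2: 0.65 * 0.48 = 0.312 wt%
S_blend = 0.25585 + 0.312 = 0.56785

0.56785 wt%


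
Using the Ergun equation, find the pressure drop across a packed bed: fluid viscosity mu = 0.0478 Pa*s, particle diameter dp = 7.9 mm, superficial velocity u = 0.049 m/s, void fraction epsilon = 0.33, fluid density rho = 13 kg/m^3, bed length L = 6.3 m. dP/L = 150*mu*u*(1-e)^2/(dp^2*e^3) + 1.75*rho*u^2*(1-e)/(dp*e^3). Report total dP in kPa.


dp = 7.9 mm = 0.0079 m
Viscous term = 150*0.0478*0.049*(1-0.33)^2 / (0.0079^2*0.33^3) = 70318.4
Inertial term = 1.75*13*0.049^2*(1-0.33) / (0.0079*0.33^3) = 128.908
dP/L = 70318.4 + 128.908 = 70447.3 Pa/m
dP = 70447.3 * 6.3 / 1000 = 443.8 kPa

443.8 kPa


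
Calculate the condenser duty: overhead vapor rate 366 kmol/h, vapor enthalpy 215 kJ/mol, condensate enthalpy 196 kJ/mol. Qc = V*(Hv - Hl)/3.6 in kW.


Qc = 366 * (215 - 196) / 3.6 = 366 * 19 / 3.6 = 1932

1932 kW


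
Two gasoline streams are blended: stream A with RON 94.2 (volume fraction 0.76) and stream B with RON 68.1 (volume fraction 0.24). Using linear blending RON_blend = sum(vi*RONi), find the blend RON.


Linear blending: RON_blend = sum(vi * RONi)
Contribution 1: 0.76 * 94.2 = 71.592
Contribution 2: 0.24 * 68.1 = 16.344
RON_blend = 71.592 + 16.344 = 87.936

87.936


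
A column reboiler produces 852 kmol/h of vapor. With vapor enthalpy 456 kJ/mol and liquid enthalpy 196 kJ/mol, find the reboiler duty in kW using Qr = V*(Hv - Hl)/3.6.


Qr = 852 * (456 - 196) / 3.6 = 852 * 260 / 3.6 = 61530

61530 kW


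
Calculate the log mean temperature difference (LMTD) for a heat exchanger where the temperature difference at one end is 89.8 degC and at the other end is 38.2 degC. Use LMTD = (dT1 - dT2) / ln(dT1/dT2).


LMTD = (dT1 - dT2) / ln(dT1/dT2)
= (89.8 - 38.2) / ln(89.8 / 38.2) = 51.6 / 0.854749 = 60.37

60.37 degC


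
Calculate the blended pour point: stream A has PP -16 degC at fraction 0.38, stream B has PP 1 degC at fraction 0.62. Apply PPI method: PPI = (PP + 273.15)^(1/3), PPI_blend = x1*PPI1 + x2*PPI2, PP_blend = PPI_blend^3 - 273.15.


PPI_1 = (-16 + 273.15)^(1/3) = 6.359098
PPI_2 = (1 + 273.15)^(1/3) = 6.49625
PPI_blend = 0.38 * 6.359098 + 0.62 * 6.49625 = 6.444132
PP_blend = 6.444132^3 - 273.15 = 267.6044 - 273.15 = -5.55

-5.55 degC


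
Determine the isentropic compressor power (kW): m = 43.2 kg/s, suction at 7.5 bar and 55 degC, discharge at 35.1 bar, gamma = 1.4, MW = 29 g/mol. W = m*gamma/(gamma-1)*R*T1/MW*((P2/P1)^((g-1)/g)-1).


Isentropic work: W = m*(gamma/(gamma-1))*(R*T1/MW)*((P2/P1)^((gamma-1)/gamma) - 1)
T1 = 55 + 273.15 = 328.15 K
Pressure ratio = 35.1 / 7.5 = 4.68
Exponent = (1.4 - 1)/1.4 = 0.285714
(P2/P1)^exp - 1 = 4.68^0.285714 - 1 = 0.55417
W = 43.2 * 1.4 / 0.4 * 8.314 * 328.15 / 29 * 0.55417 = 7883

7883 kW


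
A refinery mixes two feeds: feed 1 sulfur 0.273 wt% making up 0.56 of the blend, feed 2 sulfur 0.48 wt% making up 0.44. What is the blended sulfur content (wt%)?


Linear sulfur blending: S_blend = x1*S1 + x2*S2
Contribution 1: 0.56 * 0.273 = 0.15288 wt%
Contribution 2: 0.44 * 0.48 = 0.2112 wt%
S_blend = 0.15288 + 0.2112 = 0.36408

0.36408 wt%


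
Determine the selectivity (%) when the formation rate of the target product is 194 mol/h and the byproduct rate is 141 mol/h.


Selectivity = desired / (desired + undesired) * 100
Total products = 194 + 141 = 335 mol/h
S = 194 / 335 * 100
= 0.5791 * 100
= 57.91 %

57.91 %
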